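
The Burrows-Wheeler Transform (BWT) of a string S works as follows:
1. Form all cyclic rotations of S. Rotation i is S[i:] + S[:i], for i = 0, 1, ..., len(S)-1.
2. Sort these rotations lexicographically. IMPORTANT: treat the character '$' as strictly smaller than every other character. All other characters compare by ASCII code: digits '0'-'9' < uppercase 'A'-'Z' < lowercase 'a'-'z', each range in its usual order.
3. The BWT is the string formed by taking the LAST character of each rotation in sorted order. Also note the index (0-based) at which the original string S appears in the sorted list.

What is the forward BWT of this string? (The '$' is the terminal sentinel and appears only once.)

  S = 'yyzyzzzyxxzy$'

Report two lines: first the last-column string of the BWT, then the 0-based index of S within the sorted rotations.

Answer: yyxzz$yzxzyzy
5

Derivation:
All 13 rotations (rotation i = S[i:]+S[:i]):
  rot[0] = yyzyzzzyxxzy$
  rot[1] = yzyzzzyxxzy$y
  rot[2] = zyzzzyxxzy$yy
  rot[3] = yzzzyxxzy$yyz
  rot[4] = zzzyxxzy$yyzy
  rot[5] = zzyxxzy$yyzyz
  rot[6] = zyxxzy$yyzyzz
  rot[7] = yxxzy$yyzyzzz
  rot[8] = xxzy$yyzyzzzy
  rot[9] = xzy$yyzyzzzyx
  rot[10] = zy$yyzyzzzyxx
  rot[11] = y$yyzyzzzyxxz
  rot[12] = $yyzyzzzyxxzy
Sorted (with $ < everything):
  sorted[0] = $yyzyzzzyxxzy  (last char: 'y')
  sorted[1] = xxzy$yyzyzzzy  (last char: 'y')
  sorted[2] = xzy$yyzyzzzyx  (last char: 'x')
  sorted[3] = y$yyzyzzzyxxz  (last char: 'z')
  sorted[4] = yxxzy$yyzyzzz  (last char: 'z')
  sorted[5] = yyzyzzzyxxzy$  (last char: '$')
  sorted[6] = yzyzzzyxxzy$y  (last char: 'y')
  sorted[7] = yzzzyxxzy$yyz  (last char: 'z')
  sorted[8] = zy$yyzyzzzyxx  (last char: 'x')
  sorted[9] = zyxxzy$yyzyzz  (last char: 'z')
  sorted[10] = zyzzzyxxzy$yy  (last char: 'y')
  sorted[11] = zzyxxzy$yyzyz  (last char: 'z')
  sorted[12] = zzzyxxzy$yyzy  (last char: 'y')
Last column: yyxzz$yzxzyzy
Original string S is at sorted index 5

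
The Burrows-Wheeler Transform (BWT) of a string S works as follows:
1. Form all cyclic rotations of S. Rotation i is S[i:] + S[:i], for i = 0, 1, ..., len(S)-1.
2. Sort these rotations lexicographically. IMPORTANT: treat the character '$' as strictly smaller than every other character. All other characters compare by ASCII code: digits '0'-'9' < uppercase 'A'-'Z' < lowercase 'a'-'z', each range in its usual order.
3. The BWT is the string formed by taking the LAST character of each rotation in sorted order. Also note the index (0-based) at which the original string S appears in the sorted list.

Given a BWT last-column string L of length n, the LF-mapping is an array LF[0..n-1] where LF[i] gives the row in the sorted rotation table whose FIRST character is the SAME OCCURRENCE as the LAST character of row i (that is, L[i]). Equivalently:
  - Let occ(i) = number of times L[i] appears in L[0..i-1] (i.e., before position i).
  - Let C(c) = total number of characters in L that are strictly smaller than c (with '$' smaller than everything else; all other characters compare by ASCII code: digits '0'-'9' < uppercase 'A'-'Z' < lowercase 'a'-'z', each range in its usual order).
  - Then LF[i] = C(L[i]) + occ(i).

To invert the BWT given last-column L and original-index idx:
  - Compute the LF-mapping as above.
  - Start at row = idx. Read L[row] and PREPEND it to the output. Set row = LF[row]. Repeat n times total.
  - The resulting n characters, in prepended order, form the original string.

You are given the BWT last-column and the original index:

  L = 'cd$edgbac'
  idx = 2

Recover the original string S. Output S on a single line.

Answer: bdcgdaec$

Derivation:
LF mapping: 3 5 0 7 6 8 2 1 4
Walk LF starting at row 2, prepending L[row]:
  step 1: row=2, L[2]='$', prepend. Next row=LF[2]=0
  step 2: row=0, L[0]='c', prepend. Next row=LF[0]=3
  step 3: row=3, L[3]='e', prepend. Next row=LF[3]=7
  step 4: row=7, L[7]='a', prepend. Next row=LF[7]=1
  step 5: row=1, L[1]='d', prepend. Next row=LF[1]=5
  step 6: row=5, L[5]='g', prepend. Next row=LF[5]=8
  step 7: row=8, L[8]='c', prepend. Next row=LF[8]=4
  step 8: row=4, L[4]='d', prepend. Next row=LF[4]=6
  step 9: row=6, L[6]='b', prepend. Next row=LF[6]=2
Reversed output: bdcgdaec$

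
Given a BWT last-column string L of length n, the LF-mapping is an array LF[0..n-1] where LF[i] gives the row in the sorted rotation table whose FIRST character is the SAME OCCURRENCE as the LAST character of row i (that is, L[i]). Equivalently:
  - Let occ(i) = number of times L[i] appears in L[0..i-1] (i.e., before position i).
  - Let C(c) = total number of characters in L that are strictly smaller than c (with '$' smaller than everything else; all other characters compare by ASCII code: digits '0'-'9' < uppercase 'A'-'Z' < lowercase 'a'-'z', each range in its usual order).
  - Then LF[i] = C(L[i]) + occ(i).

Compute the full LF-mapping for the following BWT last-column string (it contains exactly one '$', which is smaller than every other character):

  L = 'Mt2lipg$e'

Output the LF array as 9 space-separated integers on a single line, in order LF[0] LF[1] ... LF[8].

Answer: 2 8 1 6 5 7 4 0 3

Derivation:
Char counts: '$':1, '2':1, 'M':1, 'e':1, 'g':1, 'i':1, 'l':1, 'p':1, 't':1
C (first-col start): C('$')=0, C('2')=1, C('M')=2, C('e')=3, C('g')=4, C('i')=5, C('l')=6, C('p')=7, C('t')=8
L[0]='M': occ=0, LF[0]=C('M')+0=2+0=2
L[1]='t': occ=0, LF[1]=C('t')+0=8+0=8
L[2]='2': occ=0, LF[2]=C('2')+0=1+0=1
L[3]='l': occ=0, LF[3]=C('l')+0=6+0=6
L[4]='i': occ=0, LF[4]=C('i')+0=5+0=5
L[5]='p': occ=0, LF[5]=C('p')+0=7+0=7
L[6]='g': occ=0, LF[6]=C('g')+0=4+0=4
L[7]='$': occ=0, LF[7]=C('$')+0=0+0=0
L[8]='e': occ=0, LF[8]=C('e')+0=3+0=3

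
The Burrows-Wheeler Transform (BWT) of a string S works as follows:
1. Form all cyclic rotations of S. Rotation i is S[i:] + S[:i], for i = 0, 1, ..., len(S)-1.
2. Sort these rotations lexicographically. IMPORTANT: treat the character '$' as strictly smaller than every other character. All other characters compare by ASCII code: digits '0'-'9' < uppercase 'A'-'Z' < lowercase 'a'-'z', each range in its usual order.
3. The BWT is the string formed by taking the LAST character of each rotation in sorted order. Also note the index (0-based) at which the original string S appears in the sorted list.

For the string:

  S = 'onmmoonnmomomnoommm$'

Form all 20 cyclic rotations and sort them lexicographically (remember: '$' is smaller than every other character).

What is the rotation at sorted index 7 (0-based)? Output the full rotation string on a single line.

All 20 rotations (rotation i = S[i:]+S[:i]):
  rot[0] = onmmoonnmomomnoommm$
  rot[1] = nmmoonnmomomnoommm$o
  rot[2] = mmoonnmomomnoommm$on
  rot[3] = moonnmomomnoommm$onm
  rot[4] = oonnmomomnoommm$onmm
  rot[5] = onnmomomnoommm$onmmo
  rot[6] = nnmomomnoommm$onmmoo
  rot[7] = nmomomnoommm$onmmoon
  rot[8] = momomnoommm$onmmoonn
  rot[9] = omomnoommm$onmmoonnm
  rot[10] = momnoommm$onmmoonnmo
  rot[11] = omnoommm$onmmoonnmom
  rot[12] = mnoommm$onmmoonnmomo
  rot[13] = noommm$onmmoonnmomom
  rot[14] = oommm$onmmoonnmomomn
  rot[15] = ommm$onmmoonnmomomno
  rot[16] = mmm$onmmoonnmomomnoo
  rot[17] = mm$onmmoonnmomomnoom
  rot[18] = m$onmmoonnmomomnoomm
  rot[19] = $onmmoonnmomomnoommm
Sorted (with $ < everything):
  sorted[0] = $onmmoonnmomomnoommm
  sorted[1] = m$onmmoonnmomomnoomm
  sorted[2] = mm$onmmoonnmomomnoom
  sorted[3] = mmm$onmmoonnmomomnoo
  sorted[4] = mmoonnmomomnoommm$on
  sorted[5] = mnoommm$onmmoonnmomo
  sorted[6] = momnoommm$onmmoonnmo
  sorted[7] = momomnoommm$onmmoonn
  sorted[8] = moonnmomomnoommm$onm
  sorted[9] = nmmoonnmomomnoommm$o
  sorted[10] = nmomomnoommm$onmmoon
  sorted[11] = nnmomomnoommm$onmmoo
  sorted[12] = noommm$onmmoonnmomom
  sorted[13] = ommm$onmmoonnmomomno
  sorted[14] = omnoommm$onmmoonnmom
  sorted[15] = omomnoommm$onmmoonnm
  sorted[16] = onmmoonnmomomnoommm$
  sorted[17] = onnmomomnoommm$onmmo
  sorted[18] = oommm$onmmoonnmomomn
  sorted[19] = oonnmomomnoommm$onmm
sorted[7] = momomnoommm$onmmoonn

Answer: momomnoommm$onmmoonn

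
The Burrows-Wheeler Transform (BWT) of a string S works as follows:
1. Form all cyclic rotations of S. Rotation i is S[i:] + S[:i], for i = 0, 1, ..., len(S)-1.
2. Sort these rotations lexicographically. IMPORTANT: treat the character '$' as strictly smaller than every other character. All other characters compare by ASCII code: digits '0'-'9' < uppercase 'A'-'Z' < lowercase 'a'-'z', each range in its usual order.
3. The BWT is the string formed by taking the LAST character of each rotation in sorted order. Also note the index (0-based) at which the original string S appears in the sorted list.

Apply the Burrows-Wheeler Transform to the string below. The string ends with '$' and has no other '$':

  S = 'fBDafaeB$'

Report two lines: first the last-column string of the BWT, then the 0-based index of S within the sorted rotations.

All 9 rotations (rotation i = S[i:]+S[:i]):
  rot[0] = fBDafaeB$
  rot[1] = BDafaeB$f
  rot[2] = DafaeB$fB
  rot[3] = afaeB$fBD
  rot[4] = faeB$fBDa
  rot[5] = aeB$fBDaf
  rot[6] = eB$fBDafa
  rot[7] = B$fBDafae
  rot[8] = $fBDafaeB
Sorted (with $ < everything):
  sorted[0] = $fBDafaeB  (last char: 'B')
  sorted[1] = B$fBDafae  (last char: 'e')
  sorted[2] = BDafaeB$f  (last char: 'f')
  sorted[3] = DafaeB$fB  (last char: 'B')
  sorted[4] = aeB$fBDaf  (last char: 'f')
  sorted[5] = afaeB$fBD  (last char: 'D')
  sorted[6] = eB$fBDafa  (last char: 'a')
  sorted[7] = fBDafaeB$  (last char: '$')
  sorted[8] = faeB$fBDa  (last char: 'a')
Last column: BefBfDa$a
Original string S is at sorted index 7

Answer: BefBfDa$a
7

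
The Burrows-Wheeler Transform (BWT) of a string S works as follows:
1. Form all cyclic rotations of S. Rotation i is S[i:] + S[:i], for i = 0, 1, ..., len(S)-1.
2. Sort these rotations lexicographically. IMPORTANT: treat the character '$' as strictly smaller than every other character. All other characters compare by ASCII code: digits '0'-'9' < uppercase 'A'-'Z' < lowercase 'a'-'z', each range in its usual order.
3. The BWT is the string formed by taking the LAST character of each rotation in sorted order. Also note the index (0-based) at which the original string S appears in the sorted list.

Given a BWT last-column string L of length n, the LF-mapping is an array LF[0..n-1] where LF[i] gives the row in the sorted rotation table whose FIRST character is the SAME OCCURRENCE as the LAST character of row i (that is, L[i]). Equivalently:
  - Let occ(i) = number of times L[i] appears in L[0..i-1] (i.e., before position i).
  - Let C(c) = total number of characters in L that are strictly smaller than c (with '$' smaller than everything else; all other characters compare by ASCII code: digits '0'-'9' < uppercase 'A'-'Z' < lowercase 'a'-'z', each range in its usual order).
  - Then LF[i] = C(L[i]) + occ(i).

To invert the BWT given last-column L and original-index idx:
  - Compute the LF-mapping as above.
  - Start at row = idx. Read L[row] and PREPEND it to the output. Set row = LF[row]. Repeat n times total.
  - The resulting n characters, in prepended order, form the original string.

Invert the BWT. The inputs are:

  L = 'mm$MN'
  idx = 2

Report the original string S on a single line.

Answer: NmMm$

Derivation:
LF mapping: 3 4 0 1 2
Walk LF starting at row 2, prepending L[row]:
  step 1: row=2, L[2]='$', prepend. Next row=LF[2]=0
  step 2: row=0, L[0]='m', prepend. Next row=LF[0]=3
  step 3: row=3, L[3]='M', prepend. Next row=LF[3]=1
  step 4: row=1, L[1]='m', prepend. Next row=LF[1]=4
  step 5: row=4, L[4]='N', prepend. Next row=LF[4]=2
Reversed output: NmMm$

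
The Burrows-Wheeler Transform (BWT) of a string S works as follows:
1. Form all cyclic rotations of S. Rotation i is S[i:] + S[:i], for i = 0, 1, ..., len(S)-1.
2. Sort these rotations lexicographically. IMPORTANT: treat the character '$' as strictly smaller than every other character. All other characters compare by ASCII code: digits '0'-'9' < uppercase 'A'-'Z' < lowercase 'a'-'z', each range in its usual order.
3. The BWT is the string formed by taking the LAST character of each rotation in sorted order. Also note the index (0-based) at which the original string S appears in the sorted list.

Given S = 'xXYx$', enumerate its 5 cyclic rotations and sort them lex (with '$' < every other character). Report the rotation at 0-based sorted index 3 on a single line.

All 5 rotations (rotation i = S[i:]+S[:i]):
  rot[0] = xXYx$
  rot[1] = XYx$x
  rot[2] = Yx$xX
  rot[3] = x$xXY
  rot[4] = $xXYx
Sorted (with $ < everything):
  sorted[0] = $xXYx
  sorted[1] = XYx$x
  sorted[2] = Yx$xX
  sorted[3] = x$xXY
  sorted[4] = xXYx$
sorted[3] = x$xXY

Answer: x$xXY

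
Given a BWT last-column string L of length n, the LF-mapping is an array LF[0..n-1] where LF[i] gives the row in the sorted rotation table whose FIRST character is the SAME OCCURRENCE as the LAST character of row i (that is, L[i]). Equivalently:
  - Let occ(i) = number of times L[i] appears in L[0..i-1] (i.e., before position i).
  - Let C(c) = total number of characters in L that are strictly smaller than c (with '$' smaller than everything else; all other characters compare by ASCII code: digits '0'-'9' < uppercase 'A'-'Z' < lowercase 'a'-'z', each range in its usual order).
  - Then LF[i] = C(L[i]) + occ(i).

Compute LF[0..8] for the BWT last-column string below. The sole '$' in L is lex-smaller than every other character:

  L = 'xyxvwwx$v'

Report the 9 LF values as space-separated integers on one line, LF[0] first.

Answer: 5 8 6 1 3 4 7 0 2

Derivation:
Char counts: '$':1, 'v':2, 'w':2, 'x':3, 'y':1
C (first-col start): C('$')=0, C('v')=1, C('w')=3, C('x')=5, C('y')=8
L[0]='x': occ=0, LF[0]=C('x')+0=5+0=5
L[1]='y': occ=0, LF[1]=C('y')+0=8+0=8
L[2]='x': occ=1, LF[2]=C('x')+1=5+1=6
L[3]='v': occ=0, LF[3]=C('v')+0=1+0=1
L[4]='w': occ=0, LF[4]=C('w')+0=3+0=3
L[5]='w': occ=1, LF[5]=C('w')+1=3+1=4
L[6]='x': occ=2, LF[6]=C('x')+2=5+2=7
L[7]='$': occ=0, LF[7]=C('$')+0=0+0=0
L[8]='v': occ=1, LF[8]=C('v')+1=1+1=2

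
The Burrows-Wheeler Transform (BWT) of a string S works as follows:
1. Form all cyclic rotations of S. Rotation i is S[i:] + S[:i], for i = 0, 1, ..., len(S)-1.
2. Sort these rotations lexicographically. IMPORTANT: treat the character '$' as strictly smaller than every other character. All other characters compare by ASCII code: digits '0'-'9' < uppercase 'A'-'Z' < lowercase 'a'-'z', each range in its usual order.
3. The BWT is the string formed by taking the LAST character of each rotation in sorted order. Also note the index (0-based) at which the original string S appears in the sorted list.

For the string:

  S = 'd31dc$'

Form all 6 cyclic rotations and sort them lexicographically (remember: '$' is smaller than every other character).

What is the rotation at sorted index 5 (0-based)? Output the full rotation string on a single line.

All 6 rotations (rotation i = S[i:]+S[:i]):
  rot[0] = d31dc$
  rot[1] = 31dc$d
  rot[2] = 1dc$d3
  rot[3] = dc$d31
  rot[4] = c$d31d
  rot[5] = $d31dc
Sorted (with $ < everything):
  sorted[0] = $d31dc
  sorted[1] = 1dc$d3
  sorted[2] = 31dc$d
  sorted[3] = c$d31d
  sorted[4] = d31dc$
  sorted[5] = dc$d31
sorted[5] = dc$d31

Answer: dc$d31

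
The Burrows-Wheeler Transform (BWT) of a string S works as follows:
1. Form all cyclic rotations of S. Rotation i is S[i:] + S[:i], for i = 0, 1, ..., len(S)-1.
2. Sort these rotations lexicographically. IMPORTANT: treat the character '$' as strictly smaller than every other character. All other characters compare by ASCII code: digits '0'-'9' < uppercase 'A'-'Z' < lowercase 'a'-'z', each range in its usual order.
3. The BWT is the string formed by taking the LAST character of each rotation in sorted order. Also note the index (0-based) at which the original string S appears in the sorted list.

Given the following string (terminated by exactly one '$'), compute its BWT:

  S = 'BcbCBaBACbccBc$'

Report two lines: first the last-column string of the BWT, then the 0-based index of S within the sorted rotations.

Answer: cBaCc$bABcCBcBb
5

Derivation:
All 15 rotations (rotation i = S[i:]+S[:i]):
  rot[0] = BcbCBaBACbccBc$
  rot[1] = cbCBaBACbccBc$B
  rot[2] = bCBaBACbccBc$Bc
  rot[3] = CBaBACbccBc$Bcb
  rot[4] = BaBACbccBc$BcbC
  rot[5] = aBACbccBc$BcbCB
  rot[6] = BACbccBc$BcbCBa
  rot[7] = ACbccBc$BcbCBaB
  rot[8] = CbccBc$BcbCBaBA
  rot[9] = bccBc$BcbCBaBAC
  rot[10] = ccBc$BcbCBaBACb
  rot[11] = cBc$BcbCBaBACbc
  rot[12] = Bc$BcbCBaBACbcc
  rot[13] = c$BcbCBaBACbccB
  rot[14] = $BcbCBaBACbccBc
Sorted (with $ < everything):
  sorted[0] = $BcbCBaBACbccBc  (last char: 'c')
  sorted[1] = ACbccBc$BcbCBaB  (last char: 'B')
  sorted[2] = BACbccBc$BcbCBa  (last char: 'a')
  sorted[3] = BaBACbccBc$BcbC  (last char: 'C')
  sorted[4] = Bc$BcbCBaBACbcc  (last char: 'c')
  sorted[5] = BcbCBaBACbccBc$  (last char: '$')
  sorted[6] = CBaBACbccBc$Bcb  (last char: 'b')
  sorted[7] = CbccBc$BcbCBaBA  (last char: 'A')
  sorted[8] = aBACbccBc$BcbCB  (last char: 'B')
  sorted[9] = bCBaBACbccBc$Bc  (last char: 'c')
  sorted[10] = bccBc$BcbCBaBAC  (last char: 'C')
  sorted[11] = c$BcbCBaBACbccB  (last char: 'B')
  sorted[12] = cBc$BcbCBaBACbc  (last char: 'c')
  sorted[13] = cbCBaBACbccBc$B  (last char: 'B')
  sorted[14] = ccBc$BcbCBaBACb  (last char: 'b')
Last column: cBaCc$bABcCBcBb
Original string S is at sorted index 5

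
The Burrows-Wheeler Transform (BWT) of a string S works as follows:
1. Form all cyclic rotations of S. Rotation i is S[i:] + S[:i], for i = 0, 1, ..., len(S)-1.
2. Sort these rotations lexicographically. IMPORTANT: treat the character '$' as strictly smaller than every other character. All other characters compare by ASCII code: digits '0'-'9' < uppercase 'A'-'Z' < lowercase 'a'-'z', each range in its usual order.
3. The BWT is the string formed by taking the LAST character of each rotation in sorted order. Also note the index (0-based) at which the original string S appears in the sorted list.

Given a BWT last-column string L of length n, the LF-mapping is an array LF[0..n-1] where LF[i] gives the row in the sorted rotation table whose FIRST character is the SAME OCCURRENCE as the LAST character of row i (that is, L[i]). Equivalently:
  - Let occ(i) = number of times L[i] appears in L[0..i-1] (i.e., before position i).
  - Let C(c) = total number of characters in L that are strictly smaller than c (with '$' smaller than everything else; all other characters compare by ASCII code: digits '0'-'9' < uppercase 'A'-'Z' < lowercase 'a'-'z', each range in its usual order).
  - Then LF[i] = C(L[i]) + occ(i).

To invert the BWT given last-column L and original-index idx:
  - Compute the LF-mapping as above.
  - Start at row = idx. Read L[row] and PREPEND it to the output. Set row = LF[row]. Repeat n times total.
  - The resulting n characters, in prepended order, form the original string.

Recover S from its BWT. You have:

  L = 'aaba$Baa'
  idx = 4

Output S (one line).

LF mapping: 2 3 7 4 0 1 5 6
Walk LF starting at row 4, prepending L[row]:
  step 1: row=4, L[4]='$', prepend. Next row=LF[4]=0
  step 2: row=0, L[0]='a', prepend. Next row=LF[0]=2
  step 3: row=2, L[2]='b', prepend. Next row=LF[2]=7
  step 4: row=7, L[7]='a', prepend. Next row=LF[7]=6
  step 5: row=6, L[6]='a', prepend. Next row=LF[6]=5
  step 6: row=5, L[5]='B', prepend. Next row=LF[5]=1
  step 7: row=1, L[1]='a', prepend. Next row=LF[1]=3
  step 8: row=3, L[3]='a', prepend. Next row=LF[3]=4
Reversed output: aaBaaba$

Answer: aaBaaba$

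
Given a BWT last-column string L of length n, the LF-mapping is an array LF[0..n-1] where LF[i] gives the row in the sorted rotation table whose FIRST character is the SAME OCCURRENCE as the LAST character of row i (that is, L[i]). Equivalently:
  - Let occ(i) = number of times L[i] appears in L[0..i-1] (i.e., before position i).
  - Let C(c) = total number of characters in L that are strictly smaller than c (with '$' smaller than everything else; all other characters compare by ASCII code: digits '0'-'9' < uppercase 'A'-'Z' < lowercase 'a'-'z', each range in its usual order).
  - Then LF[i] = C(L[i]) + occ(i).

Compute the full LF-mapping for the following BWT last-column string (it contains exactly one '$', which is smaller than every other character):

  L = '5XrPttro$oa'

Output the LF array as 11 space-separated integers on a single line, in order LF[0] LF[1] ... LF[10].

Char counts: '$':1, '5':1, 'P':1, 'X':1, 'a':1, 'o':2, 'r':2, 't':2
C (first-col start): C('$')=0, C('5')=1, C('P')=2, C('X')=3, C('a')=4, C('o')=5, C('r')=7, C('t')=9
L[0]='5': occ=0, LF[0]=C('5')+0=1+0=1
L[1]='X': occ=0, LF[1]=C('X')+0=3+0=3
L[2]='r': occ=0, LF[2]=C('r')+0=7+0=7
L[3]='P': occ=0, LF[3]=C('P')+0=2+0=2
L[4]='t': occ=0, LF[4]=C('t')+0=9+0=9
L[5]='t': occ=1, LF[5]=C('t')+1=9+1=10
L[6]='r': occ=1, LF[6]=C('r')+1=7+1=8
L[7]='o': occ=0, LF[7]=C('o')+0=5+0=5
L[8]='$': occ=0, LF[8]=C('$')+0=0+0=0
L[9]='o': occ=1, LF[9]=C('o')+1=5+1=6
L[10]='a': occ=0, LF[10]=C('a')+0=4+0=4

Answer: 1 3 7 2 9 10 8 5 0 6 4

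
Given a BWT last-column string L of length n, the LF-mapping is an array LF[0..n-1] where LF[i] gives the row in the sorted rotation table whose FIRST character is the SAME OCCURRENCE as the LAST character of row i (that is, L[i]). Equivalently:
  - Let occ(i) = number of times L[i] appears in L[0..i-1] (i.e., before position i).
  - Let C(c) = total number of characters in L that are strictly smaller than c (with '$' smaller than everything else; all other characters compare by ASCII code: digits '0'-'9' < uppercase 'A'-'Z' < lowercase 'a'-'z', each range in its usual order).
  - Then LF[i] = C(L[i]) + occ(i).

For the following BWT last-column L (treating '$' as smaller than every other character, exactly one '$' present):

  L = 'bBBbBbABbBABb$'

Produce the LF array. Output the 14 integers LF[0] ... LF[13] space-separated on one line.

Char counts: '$':1, 'A':2, 'B':6, 'b':5
C (first-col start): C('$')=0, C('A')=1, C('B')=3, C('b')=9
L[0]='b': occ=0, LF[0]=C('b')+0=9+0=9
L[1]='B': occ=0, LF[1]=C('B')+0=3+0=3
L[2]='B': occ=1, LF[2]=C('B')+1=3+1=4
L[3]='b': occ=1, LF[3]=C('b')+1=9+1=10
L[4]='B': occ=2, LF[4]=C('B')+2=3+2=5
L[5]='b': occ=2, LF[5]=C('b')+2=9+2=11
L[6]='A': occ=0, LF[6]=C('A')+0=1+0=1
L[7]='B': occ=3, LF[7]=C('B')+3=3+3=6
L[8]='b': occ=3, LF[8]=C('b')+3=9+3=12
L[9]='B': occ=4, LF[9]=C('B')+4=3+4=7
L[10]='A': occ=1, LF[10]=C('A')+1=1+1=2
L[11]='B': occ=5, LF[11]=C('B')+5=3+5=8
L[12]='b': occ=4, LF[12]=C('b')+4=9+4=13
L[13]='$': occ=0, LF[13]=C('$')+0=0+0=0

Answer: 9 3 4 10 5 11 1 6 12 7 2 8 13 0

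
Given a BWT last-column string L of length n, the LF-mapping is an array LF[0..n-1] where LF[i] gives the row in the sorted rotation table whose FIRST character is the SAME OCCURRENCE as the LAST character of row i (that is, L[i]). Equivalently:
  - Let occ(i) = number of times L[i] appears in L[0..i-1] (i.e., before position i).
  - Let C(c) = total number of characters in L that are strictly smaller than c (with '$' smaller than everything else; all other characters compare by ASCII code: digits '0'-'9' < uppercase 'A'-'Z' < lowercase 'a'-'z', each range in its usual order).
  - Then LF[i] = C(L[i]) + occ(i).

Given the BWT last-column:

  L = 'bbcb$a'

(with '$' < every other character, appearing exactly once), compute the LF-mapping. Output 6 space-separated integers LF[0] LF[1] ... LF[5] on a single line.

Answer: 2 3 5 4 0 1

Derivation:
Char counts: '$':1, 'a':1, 'b':3, 'c':1
C (first-col start): C('$')=0, C('a')=1, C('b')=2, C('c')=5
L[0]='b': occ=0, LF[0]=C('b')+0=2+0=2
L[1]='b': occ=1, LF[1]=C('b')+1=2+1=3
L[2]='c': occ=0, LF[2]=C('c')+0=5+0=5
L[3]='b': occ=2, LF[3]=C('b')+2=2+2=4
L[4]='$': occ=0, LF[4]=C('$')+0=0+0=0
L[5]='a': occ=0, LF[5]=C('a')+0=1+0=1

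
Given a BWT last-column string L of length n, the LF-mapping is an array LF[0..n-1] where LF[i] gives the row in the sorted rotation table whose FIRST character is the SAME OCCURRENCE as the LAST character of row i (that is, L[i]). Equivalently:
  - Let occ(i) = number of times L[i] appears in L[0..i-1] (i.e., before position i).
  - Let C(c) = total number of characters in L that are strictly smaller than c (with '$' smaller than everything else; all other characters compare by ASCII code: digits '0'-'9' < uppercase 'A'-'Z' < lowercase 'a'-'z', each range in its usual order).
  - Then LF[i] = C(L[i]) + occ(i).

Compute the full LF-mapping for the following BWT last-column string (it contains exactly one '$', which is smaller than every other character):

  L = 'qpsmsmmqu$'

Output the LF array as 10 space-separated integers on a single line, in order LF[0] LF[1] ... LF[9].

Answer: 5 4 7 1 8 2 3 6 9 0

Derivation:
Char counts: '$':1, 'm':3, 'p':1, 'q':2, 's':2, 'u':1
C (first-col start): C('$')=0, C('m')=1, C('p')=4, C('q')=5, C('s')=7, C('u')=9
L[0]='q': occ=0, LF[0]=C('q')+0=5+0=5
L[1]='p': occ=0, LF[1]=C('p')+0=4+0=4
L[2]='s': occ=0, LF[2]=C('s')+0=7+0=7
L[3]='m': occ=0, LF[3]=C('m')+0=1+0=1
L[4]='s': occ=1, LF[4]=C('s')+1=7+1=8
L[5]='m': occ=1, LF[5]=C('m')+1=1+1=2
L[6]='m': occ=2, LF[6]=C('m')+2=1+2=3
L[7]='q': occ=1, LF[7]=C('q')+1=5+1=6
L[8]='u': occ=0, LF[8]=C('u')+0=9+0=9
L[9]='$': occ=0, LF[9]=C('$')+0=0+0=0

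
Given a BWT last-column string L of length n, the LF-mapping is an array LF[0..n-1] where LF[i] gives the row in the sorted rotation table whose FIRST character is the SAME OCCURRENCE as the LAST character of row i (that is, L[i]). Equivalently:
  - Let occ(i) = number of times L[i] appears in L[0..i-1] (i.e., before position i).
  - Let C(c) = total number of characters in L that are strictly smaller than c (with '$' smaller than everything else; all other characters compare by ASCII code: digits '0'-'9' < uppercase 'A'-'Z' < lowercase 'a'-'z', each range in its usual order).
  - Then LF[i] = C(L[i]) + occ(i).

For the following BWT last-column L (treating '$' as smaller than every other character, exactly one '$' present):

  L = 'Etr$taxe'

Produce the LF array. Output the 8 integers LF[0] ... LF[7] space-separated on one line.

Char counts: '$':1, 'E':1, 'a':1, 'e':1, 'r':1, 't':2, 'x':1
C (first-col start): C('$')=0, C('E')=1, C('a')=2, C('e')=3, C('r')=4, C('t')=5, C('x')=7
L[0]='E': occ=0, LF[0]=C('E')+0=1+0=1
L[1]='t': occ=0, LF[1]=C('t')+0=5+0=5
L[2]='r': occ=0, LF[2]=C('r')+0=4+0=4
L[3]='$': occ=0, LF[3]=C('$')+0=0+0=0
L[4]='t': occ=1, LF[4]=C('t')+1=5+1=6
L[5]='a': occ=0, LF[5]=C('a')+0=2+0=2
L[6]='x': occ=0, LF[6]=C('x')+0=7+0=7
L[7]='e': occ=0, LF[7]=C('e')+0=3+0=3

Answer: 1 5 4 0 6 2 7 3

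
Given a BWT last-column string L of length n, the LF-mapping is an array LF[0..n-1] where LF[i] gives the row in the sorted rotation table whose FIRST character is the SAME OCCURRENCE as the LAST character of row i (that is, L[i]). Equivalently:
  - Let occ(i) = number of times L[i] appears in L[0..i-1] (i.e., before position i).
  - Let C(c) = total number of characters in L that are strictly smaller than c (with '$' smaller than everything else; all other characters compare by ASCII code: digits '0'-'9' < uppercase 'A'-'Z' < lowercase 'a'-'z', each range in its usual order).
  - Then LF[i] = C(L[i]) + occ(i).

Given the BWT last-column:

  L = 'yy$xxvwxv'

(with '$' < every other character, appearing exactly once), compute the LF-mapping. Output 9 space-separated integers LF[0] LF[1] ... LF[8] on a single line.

Answer: 7 8 0 4 5 1 3 6 2

Derivation:
Char counts: '$':1, 'v':2, 'w':1, 'x':3, 'y':2
C (first-col start): C('$')=0, C('v')=1, C('w')=3, C('x')=4, C('y')=7
L[0]='y': occ=0, LF[0]=C('y')+0=7+0=7
L[1]='y': occ=1, LF[1]=C('y')+1=7+1=8
L[2]='$': occ=0, LF[2]=C('$')+0=0+0=0
L[3]='x': occ=0, LF[3]=C('x')+0=4+0=4
L[4]='x': occ=1, LF[4]=C('x')+1=4+1=5
L[5]='v': occ=0, LF[5]=C('v')+0=1+0=1
L[6]='w': occ=0, LF[6]=C('w')+0=3+0=3
L[7]='x': occ=2, LF[7]=C('x')+2=4+2=6
L[8]='v': occ=1, LF[8]=C('v')+1=1+1=2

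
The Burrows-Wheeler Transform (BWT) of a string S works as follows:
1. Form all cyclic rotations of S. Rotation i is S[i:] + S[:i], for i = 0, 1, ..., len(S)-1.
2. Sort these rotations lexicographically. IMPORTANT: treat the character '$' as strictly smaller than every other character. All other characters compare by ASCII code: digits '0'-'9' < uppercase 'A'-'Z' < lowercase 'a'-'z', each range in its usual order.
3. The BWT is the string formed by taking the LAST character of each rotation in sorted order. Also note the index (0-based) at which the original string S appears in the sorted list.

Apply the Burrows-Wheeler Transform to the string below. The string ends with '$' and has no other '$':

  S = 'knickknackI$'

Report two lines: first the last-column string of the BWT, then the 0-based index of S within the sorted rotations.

Answer: Iknaincck$kk
9

Derivation:
All 12 rotations (rotation i = S[i:]+S[:i]):
  rot[0] = knickknackI$
  rot[1] = nickknackI$k
  rot[2] = ickknackI$kn
  rot[3] = ckknackI$kni
  rot[4] = kknackI$knic
  rot[5] = knackI$knick
  rot[6] = nackI$knickk
  rot[7] = ackI$knickkn
  rot[8] = ckI$knickkna
  rot[9] = kI$knickknac
  rot[10] = I$knickknack
  rot[11] = $knickknackI
Sorted (with $ < everything):
  sorted[0] = $knickknackI  (last char: 'I')
  sorted[1] = I$knickknack  (last char: 'k')
  sorted[2] = ackI$knickkn  (last char: 'n')
  sorted[3] = ckI$knickkna  (last char: 'a')
  sorted[4] = ckknackI$kni  (last char: 'i')
  sorted[5] = ickknackI$kn  (last char: 'n')
  sorted[6] = kI$knickknac  (last char: 'c')
  sorted[7] = kknackI$knic  (last char: 'c')
  sorted[8] = knackI$knick  (last char: 'k')
  sorted[9] = knickknackI$  (last char: '$')
  sorted[10] = nackI$knickk  (last char: 'k')
  sorted[11] = nickknackI$k  (last char: 'k')
Last column: Iknaincck$kk
Original string S is at sorted index 9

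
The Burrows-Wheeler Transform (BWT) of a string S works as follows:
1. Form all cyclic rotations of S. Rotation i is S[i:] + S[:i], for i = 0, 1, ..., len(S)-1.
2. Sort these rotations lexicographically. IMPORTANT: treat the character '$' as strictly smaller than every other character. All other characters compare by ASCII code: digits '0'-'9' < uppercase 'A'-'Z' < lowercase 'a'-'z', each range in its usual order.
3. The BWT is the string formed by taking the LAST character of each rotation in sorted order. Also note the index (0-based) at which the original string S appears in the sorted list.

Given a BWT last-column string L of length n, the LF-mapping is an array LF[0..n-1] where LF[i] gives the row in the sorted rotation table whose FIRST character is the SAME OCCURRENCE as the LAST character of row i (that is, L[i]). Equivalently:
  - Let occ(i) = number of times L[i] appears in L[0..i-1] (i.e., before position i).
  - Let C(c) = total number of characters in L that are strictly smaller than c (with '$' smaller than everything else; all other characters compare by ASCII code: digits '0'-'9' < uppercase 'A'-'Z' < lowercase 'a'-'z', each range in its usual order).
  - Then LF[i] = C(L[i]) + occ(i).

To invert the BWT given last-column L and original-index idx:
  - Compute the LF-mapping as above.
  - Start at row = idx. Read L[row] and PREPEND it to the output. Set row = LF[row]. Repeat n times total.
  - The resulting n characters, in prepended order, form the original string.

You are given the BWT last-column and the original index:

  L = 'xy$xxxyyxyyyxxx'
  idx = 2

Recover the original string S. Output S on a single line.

Answer: xxxxxyyxyyxyyx$

Derivation:
LF mapping: 1 9 0 2 3 4 10 11 5 12 13 14 6 7 8
Walk LF starting at row 2, prepending L[row]:
  step 1: row=2, L[2]='$', prepend. Next row=LF[2]=0
  step 2: row=0, L[0]='x', prepend. Next row=LF[0]=1
  step 3: row=1, L[1]='y', prepend. Next row=LF[1]=9
  step 4: row=9, L[9]='y', prepend. Next row=LF[9]=12
  step 5: row=12, L[12]='x', prepend. Next row=LF[12]=6
  step 6: row=6, L[6]='y', prepend. Next row=LF[6]=10
  step 7: row=10, L[10]='y', prepend. Next row=LF[10]=13
  step 8: row=13, L[13]='x', prepend. Next row=LF[13]=7
  step 9: row=7, L[7]='y', prepend. Next row=LF[7]=11
  step 10: row=11, L[11]='y', prepend. Next row=LF[11]=14
  step 11: row=14, L[14]='x', prepend. Next row=LF[14]=8
  step 12: row=8, L[8]='x', prepend. Next row=LF[8]=5
  step 13: row=5, L[5]='x', prepend. Next row=LF[5]=4
  step 14: row=4, L[4]='x', prepend. Next row=LF[4]=3
  step 15: row=3, L[3]='x', prepend. Next row=LF[3]=2
Reversed output: xxxxxyyxyyxyyx$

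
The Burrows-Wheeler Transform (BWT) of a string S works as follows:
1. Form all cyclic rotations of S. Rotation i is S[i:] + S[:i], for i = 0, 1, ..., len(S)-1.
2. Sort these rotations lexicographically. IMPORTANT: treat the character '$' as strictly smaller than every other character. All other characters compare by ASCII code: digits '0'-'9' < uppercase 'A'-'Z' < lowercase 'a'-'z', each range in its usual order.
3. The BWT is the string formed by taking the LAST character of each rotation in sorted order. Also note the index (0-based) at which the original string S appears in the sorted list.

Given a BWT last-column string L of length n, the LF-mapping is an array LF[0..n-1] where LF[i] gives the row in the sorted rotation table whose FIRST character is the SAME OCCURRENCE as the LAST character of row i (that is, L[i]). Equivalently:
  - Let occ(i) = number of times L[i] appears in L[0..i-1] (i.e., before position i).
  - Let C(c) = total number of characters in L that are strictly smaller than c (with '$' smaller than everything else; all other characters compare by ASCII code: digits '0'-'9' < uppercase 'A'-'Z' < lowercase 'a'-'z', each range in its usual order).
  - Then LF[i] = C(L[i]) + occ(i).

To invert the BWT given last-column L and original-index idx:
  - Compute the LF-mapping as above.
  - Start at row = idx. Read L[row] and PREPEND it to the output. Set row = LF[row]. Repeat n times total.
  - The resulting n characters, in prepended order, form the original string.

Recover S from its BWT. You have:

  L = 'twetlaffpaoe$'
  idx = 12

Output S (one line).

LF mapping: 10 12 3 11 7 1 5 6 9 2 8 4 0
Walk LF starting at row 12, prepending L[row]:
  step 1: row=12, L[12]='$', prepend. Next row=LF[12]=0
  step 2: row=0, L[0]='t', prepend. Next row=LF[0]=10
  step 3: row=10, L[10]='o', prepend. Next row=LF[10]=8
  step 4: row=8, L[8]='p', prepend. Next row=LF[8]=9
  step 5: row=9, L[9]='a', prepend. Next row=LF[9]=2
  step 6: row=2, L[2]='e', prepend. Next row=LF[2]=3
  step 7: row=3, L[3]='t', prepend. Next row=LF[3]=11
  step 8: row=11, L[11]='e', prepend. Next row=LF[11]=4
  step 9: row=4, L[4]='l', prepend. Next row=LF[4]=7
  step 10: row=7, L[7]='f', prepend. Next row=LF[7]=6
  step 11: row=6, L[6]='f', prepend. Next row=LF[6]=5
  step 12: row=5, L[5]='a', prepend. Next row=LF[5]=1
  step 13: row=1, L[1]='w', prepend. Next row=LF[1]=12
Reversed output: waffleteapot$

Answer: waffleteapot$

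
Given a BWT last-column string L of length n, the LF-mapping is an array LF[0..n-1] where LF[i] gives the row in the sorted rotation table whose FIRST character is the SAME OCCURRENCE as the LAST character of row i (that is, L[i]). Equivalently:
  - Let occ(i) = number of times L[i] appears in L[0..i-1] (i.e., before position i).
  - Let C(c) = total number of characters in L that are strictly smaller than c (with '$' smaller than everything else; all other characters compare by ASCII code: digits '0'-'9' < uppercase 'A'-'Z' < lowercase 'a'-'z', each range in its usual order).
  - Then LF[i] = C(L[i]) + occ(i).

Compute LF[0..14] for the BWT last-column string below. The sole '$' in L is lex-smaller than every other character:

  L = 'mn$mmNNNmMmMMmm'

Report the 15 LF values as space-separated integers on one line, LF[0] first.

Char counts: '$':1, 'M':3, 'N':3, 'm':7, 'n':1
C (first-col start): C('$')=0, C('M')=1, C('N')=4, C('m')=7, C('n')=14
L[0]='m': occ=0, LF[0]=C('m')+0=7+0=7
L[1]='n': occ=0, LF[1]=C('n')+0=14+0=14
L[2]='$': occ=0, LF[2]=C('$')+0=0+0=0
L[3]='m': occ=1, LF[3]=C('m')+1=7+1=8
L[4]='m': occ=2, LF[4]=C('m')+2=7+2=9
L[5]='N': occ=0, LF[5]=C('N')+0=4+0=4
L[6]='N': occ=1, LF[6]=C('N')+1=4+1=5
L[7]='N': occ=2, LF[7]=C('N')+2=4+2=6
L[8]='m': occ=3, LF[8]=C('m')+3=7+3=10
L[9]='M': occ=0, LF[9]=C('M')+0=1+0=1
L[10]='m': occ=4, LF[10]=C('m')+4=7+4=11
L[11]='M': occ=1, LF[11]=C('M')+1=1+1=2
L[12]='M': occ=2, LF[12]=C('M')+2=1+2=3
L[13]='m': occ=5, LF[13]=C('m')+5=7+5=12
L[14]='m': occ=6, LF[14]=C('m')+6=7+6=13

Answer: 7 14 0 8 9 4 5 6 10 1 11 2 3 12 13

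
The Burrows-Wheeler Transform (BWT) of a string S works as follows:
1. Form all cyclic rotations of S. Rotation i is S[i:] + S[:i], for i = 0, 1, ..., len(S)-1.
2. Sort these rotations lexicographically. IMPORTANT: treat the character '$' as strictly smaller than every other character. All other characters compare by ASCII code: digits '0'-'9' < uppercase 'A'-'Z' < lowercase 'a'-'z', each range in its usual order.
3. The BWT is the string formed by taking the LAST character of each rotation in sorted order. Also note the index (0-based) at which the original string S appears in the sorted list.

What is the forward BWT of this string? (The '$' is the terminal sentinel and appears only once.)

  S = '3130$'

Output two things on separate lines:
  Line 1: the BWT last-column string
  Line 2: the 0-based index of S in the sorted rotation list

All 5 rotations (rotation i = S[i:]+S[:i]):
  rot[0] = 3130$
  rot[1] = 130$3
  rot[2] = 30$31
  rot[3] = 0$313
  rot[4] = $3130
Sorted (with $ < everything):
  sorted[0] = $3130  (last char: '0')
  sorted[1] = 0$313  (last char: '3')
  sorted[2] = 130$3  (last char: '3')
  sorted[3] = 30$31  (last char: '1')
  sorted[4] = 3130$  (last char: '$')
Last column: 0331$
Original string S is at sorted index 4

Answer: 0331$
4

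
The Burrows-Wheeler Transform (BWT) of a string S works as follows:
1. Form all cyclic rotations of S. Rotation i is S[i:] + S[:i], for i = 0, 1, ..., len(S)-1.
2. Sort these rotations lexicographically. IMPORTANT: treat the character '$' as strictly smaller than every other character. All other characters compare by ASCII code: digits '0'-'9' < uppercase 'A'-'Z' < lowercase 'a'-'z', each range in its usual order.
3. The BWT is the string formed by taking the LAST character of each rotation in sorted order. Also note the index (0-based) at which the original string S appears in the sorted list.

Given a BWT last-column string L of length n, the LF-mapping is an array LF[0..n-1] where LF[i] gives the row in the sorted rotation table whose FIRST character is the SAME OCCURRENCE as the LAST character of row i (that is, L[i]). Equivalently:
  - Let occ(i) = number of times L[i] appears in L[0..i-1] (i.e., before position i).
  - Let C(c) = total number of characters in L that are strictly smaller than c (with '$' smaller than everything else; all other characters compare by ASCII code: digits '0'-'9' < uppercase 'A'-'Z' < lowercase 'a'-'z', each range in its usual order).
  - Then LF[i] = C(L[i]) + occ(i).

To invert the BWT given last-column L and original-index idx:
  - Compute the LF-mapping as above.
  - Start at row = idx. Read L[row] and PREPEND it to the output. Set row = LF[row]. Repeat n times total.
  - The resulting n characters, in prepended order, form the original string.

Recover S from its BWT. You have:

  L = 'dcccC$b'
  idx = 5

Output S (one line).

LF mapping: 6 3 4 5 1 0 2
Walk LF starting at row 5, prepending L[row]:
  step 1: row=5, L[5]='$', prepend. Next row=LF[5]=0
  step 2: row=0, L[0]='d', prepend. Next row=LF[0]=6
  step 3: row=6, L[6]='b', prepend. Next row=LF[6]=2
  step 4: row=2, L[2]='c', prepend. Next row=LF[2]=4
  step 5: row=4, L[4]='C', prepend. Next row=LF[4]=1
  step 6: row=1, L[1]='c', prepend. Next row=LF[1]=3
  step 7: row=3, L[3]='c', prepend. Next row=LF[3]=5
Reversed output: ccCcbd$

Answer: ccCcbd$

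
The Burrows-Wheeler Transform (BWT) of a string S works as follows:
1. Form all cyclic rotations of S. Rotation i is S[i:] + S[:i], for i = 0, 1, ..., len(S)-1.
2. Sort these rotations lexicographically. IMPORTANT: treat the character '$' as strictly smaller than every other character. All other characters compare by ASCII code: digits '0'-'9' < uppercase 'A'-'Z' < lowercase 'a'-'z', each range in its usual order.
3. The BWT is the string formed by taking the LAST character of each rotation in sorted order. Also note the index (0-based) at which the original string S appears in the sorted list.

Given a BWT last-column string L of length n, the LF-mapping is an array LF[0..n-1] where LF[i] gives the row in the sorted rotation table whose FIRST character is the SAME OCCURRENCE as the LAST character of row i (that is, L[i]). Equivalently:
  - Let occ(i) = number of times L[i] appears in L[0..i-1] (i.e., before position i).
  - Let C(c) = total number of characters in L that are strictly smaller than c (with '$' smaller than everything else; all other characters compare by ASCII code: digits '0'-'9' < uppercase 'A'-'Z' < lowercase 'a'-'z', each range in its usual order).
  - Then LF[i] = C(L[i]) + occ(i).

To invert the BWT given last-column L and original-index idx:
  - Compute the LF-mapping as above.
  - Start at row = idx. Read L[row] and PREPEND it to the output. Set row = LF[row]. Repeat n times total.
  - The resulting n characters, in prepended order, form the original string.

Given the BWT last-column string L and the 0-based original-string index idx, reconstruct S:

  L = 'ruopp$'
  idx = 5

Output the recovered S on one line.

LF mapping: 4 5 1 2 3 0
Walk LF starting at row 5, prepending L[row]:
  step 1: row=5, L[5]='$', prepend. Next row=LF[5]=0
  step 2: row=0, L[0]='r', prepend. Next row=LF[0]=4
  step 3: row=4, L[4]='p', prepend. Next row=LF[4]=3
  step 4: row=3, L[3]='p', prepend. Next row=LF[3]=2
  step 5: row=2, L[2]='o', prepend. Next row=LF[2]=1
  step 6: row=1, L[1]='u', prepend. Next row=LF[1]=5
Reversed output: uoppr$

Answer: uoppr$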